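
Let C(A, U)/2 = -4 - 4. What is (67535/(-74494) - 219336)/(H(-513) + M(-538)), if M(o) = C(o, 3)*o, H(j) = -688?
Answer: -16339283519/589992480 ≈ -27.694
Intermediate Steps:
C(A, U) = -16 (C(A, U) = 2*(-4 - 4) = 2*(-8) = -16)
M(o) = -16*o
(67535/(-74494) - 219336)/(H(-513) + M(-538)) = (67535/(-74494) - 219336)/(-688 - 16*(-538)) = (67535*(-1/74494) - 219336)/(-688 + 8608) = (-67535/74494 - 219336)/7920 = -16339283519/74494*1/7920 = -16339283519/589992480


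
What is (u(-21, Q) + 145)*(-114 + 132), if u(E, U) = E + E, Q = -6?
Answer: 1854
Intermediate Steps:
u(E, U) = 2*E
(u(-21, Q) + 145)*(-114 + 132) = (2*(-21) + 145)*(-114 + 132) = (-42 + 145)*18 = 103*18 = 1854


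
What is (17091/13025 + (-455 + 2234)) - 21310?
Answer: -254374184/13025 ≈ -19530.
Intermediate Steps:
(17091/13025 + (-455 + 2234)) - 21310 = (17091*(1/13025) + 1779) - 21310 = (17091/13025 + 1779) - 21310 = 23188566/13025 - 21310 = -254374184/13025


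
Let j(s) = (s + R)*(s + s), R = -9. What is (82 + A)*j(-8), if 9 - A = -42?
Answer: 36176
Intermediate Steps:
j(s) = 2*s*(-9 + s) (j(s) = (s - 9)*(s + s) = (-9 + s)*(2*s) = 2*s*(-9 + s))
A = 51 (A = 9 - 1*(-42) = 9 + 42 = 51)
(82 + A)*j(-8) = (82 + 51)*(2*(-8)*(-9 - 8)) = 133*(2*(-8)*(-17)) = 133*272 = 36176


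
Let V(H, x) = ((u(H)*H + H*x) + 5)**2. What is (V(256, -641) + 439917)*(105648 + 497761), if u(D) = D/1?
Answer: 5861230181954278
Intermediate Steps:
u(D) = D (u(D) = D*1 = D)
V(H, x) = (5 + H**2 + H*x)**2 (V(H, x) = ((H*H + H*x) + 5)**2 = ((H**2 + H*x) + 5)**2 = (5 + H**2 + H*x)**2)
(V(256, -641) + 439917)*(105648 + 497761) = ((5 + 256**2 + 256*(-641))**2 + 439917)*(105648 + 497761) = ((5 + 65536 - 164096)**2 + 439917)*603409 = ((-98555)**2 + 439917)*603409 = (9713088025 + 439917)*603409 = 9713527942*603409 = 5861230181954278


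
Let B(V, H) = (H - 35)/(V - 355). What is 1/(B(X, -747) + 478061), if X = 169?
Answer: 93/44460064 ≈ 2.0918e-6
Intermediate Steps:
B(V, H) = (-35 + H)/(-355 + V)
1/(B(X, -747) + 478061) = 1/((-35 - 747)/(-355 + 169) + 478061) = 1/(-782/(-186) + 478061) = 1/(-1/186*(-782) + 478061) = 1/(391/93 + 478061) = 1/(44460064/93) = 93/44460064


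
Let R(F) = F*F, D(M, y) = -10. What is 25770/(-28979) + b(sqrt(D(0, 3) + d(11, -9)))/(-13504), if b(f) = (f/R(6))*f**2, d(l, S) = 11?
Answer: -12527959859/14087966976 ≈ -0.88927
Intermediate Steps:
R(F) = F**2
b(f) = f**3/36 (b(f) = (f/(6**2))*f**2 = (f/36)*f**2 = f**3/36)
25770/(-28979) + b(sqrt(D(0, 3) + d(11, -9)))/(-13504) = 25770/(-28979) + ((sqrt(-10 + 11))**3/36)/(-13504) = 25770*(-1/28979) + ((sqrt(1))**3/36)*(-1/13504) = -25770/28979 + ((1/36)*1**3)*(-1/13504) = -25770/28979 + ((1/36)*1)*(-1/13504) = -25770/28979 + (1/36)*(-1/13504) = -25770/28979 - 1/486144 = -12527959859/14087966976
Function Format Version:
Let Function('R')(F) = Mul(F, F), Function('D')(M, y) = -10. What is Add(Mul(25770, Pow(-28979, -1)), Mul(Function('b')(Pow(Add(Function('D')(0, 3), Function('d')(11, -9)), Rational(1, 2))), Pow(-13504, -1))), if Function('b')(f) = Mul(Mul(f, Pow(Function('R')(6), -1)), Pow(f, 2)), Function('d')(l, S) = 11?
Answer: Rational(-12527959859, 14087966976) ≈ -0.88927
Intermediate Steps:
Function('R')(F) = Pow(F, 2)
Function('b')(f) = Mul(Rational(1, 36), Pow(f, 3)) (Function('b')(f) = Mul(Mul(f, Pow(Pow(6, 2), -1)), Pow(f, 2)) = Mul(Mul(f, Pow(36, -1)), Pow(f, 2)) = Mul(Mul(f, Rational(1, 36)), Pow(f, 2)) = Mul(Mul(Rational(1, 36), f), Pow(f, 2)) = Mul(Rational(1, 36), Pow(f, 3)))
Add(Mul(25770, Pow(-28979, -1)), Mul(Function('b')(Pow(Add(Function('D')(0, 3), Function('d')(11, -9)), Rational(1, 2))), Pow(-13504, -1))) = Add(Mul(25770, Pow(-28979, -1)), Mul(Mul(Rational(1, 36), Pow(Pow(Add(-10, 11), Rational(1, 2)), 3)), Pow(-13504, -1))) = Add(Mul(25770, Rational(-1, 28979)), Mul(Mul(Rational(1, 36), Pow(Pow(1, Rational(1, 2)), 3)), Rational(-1, 13504))) = Add(Rational(-25770, 28979), Mul(Mul(Rational(1, 36), Pow(1, 3)), Rational(-1, 13504))) = Add(Rational(-25770, 28979), Mul(Mul(Rational(1, 36), 1), Rational(-1, 13504))) = Add(Rational(-25770, 28979), Mul(Rational(1, 36), Rational(-1, 13504))) = Add(Rational(-25770, 28979), Rational(-1, 486144)) = Rational(-12527959859, 14087966976)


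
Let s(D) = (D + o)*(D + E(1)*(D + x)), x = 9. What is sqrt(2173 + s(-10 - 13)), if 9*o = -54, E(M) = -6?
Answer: 2*sqrt(101) ≈ 20.100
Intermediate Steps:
o = -6 (o = (1/9)*(-54) = -6)
s(D) = (-54 - 5*D)*(-6 + D) (s(D) = (D - 6)*(D - 6*(D + 9)) = (-6 + D)*(D - 6*(9 + D)) = (-6 + D)*(D + (-54 - 6*D)) = (-6 + D)*(-54 - 5*D) = (-54 - 5*D)*(-6 + D))
sqrt(2173 + s(-10 - 13)) = sqrt(2173 + (324 - 24*(-10 - 13) - 5*(-10 - 13)**2)) = sqrt(2173 + (324 - 24*(-23) - 5*(-23)**2)) = sqrt(2173 + (324 + 552 - 5*529)) = sqrt(2173 + (324 + 552 - 2645)) = sqrt(2173 - 1769) = sqrt(404) = 2*sqrt(101)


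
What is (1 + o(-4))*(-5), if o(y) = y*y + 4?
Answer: -105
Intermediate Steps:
o(y) = 4 + y**2 (o(y) = y**2 + 4 = 4 + y**2)
(1 + o(-4))*(-5) = (1 + (4 + (-4)**2))*(-5) = (1 + (4 + 16))*(-5) = (1 + 20)*(-5) = 21*(-5) = -105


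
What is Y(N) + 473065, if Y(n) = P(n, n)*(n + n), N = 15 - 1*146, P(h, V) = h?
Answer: 507387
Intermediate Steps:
N = -131 (N = 15 - 146 = -131)
Y(n) = 2*n² (Y(n) = n*(n + n) = n*(2*n) = 2*n²)
Y(N) + 473065 = 2*(-131)² + 473065 = 2*17161 + 473065 = 34322 + 473065 = 507387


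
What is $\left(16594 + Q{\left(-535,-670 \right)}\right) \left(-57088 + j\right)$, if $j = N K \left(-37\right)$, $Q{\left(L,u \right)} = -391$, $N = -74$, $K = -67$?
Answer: $-3897372402$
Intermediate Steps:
$j = -183446$ ($j = \left(-74\right) \left(-67\right) \left(-37\right) = 4958 \left(-37\right) = -183446$)
$\left(16594 + Q{\left(-535,-670 \right)}\right) \left(-57088 + j\right) = \left(16594 - 391\right) \left(-57088 - 183446\right) = 16203 \left(-240534\right) = -3897372402$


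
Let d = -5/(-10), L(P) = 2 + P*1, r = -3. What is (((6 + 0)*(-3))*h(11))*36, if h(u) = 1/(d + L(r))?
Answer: 1296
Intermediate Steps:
L(P) = 2 + P
d = 1/2 (d = -5*(-1/10) = 1/2 ≈ 0.50000)
h(u) = -2 (h(u) = 1/(1/2 + (2 - 3)) = 1/(1/2 - 1) = 1/(-1/2) = -2)
(((6 + 0)*(-3))*h(11))*36 = (((6 + 0)*(-3))*(-2))*36 = ((6*(-3))*(-2))*36 = -18*(-2)*36 = 36*36 = 1296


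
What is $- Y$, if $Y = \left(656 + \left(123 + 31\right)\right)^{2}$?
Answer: $-656100$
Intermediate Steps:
$Y = 656100$ ($Y = \left(656 + 154\right)^{2} = 810^{2} = 656100$)
$- Y = \left(-1\right) 656100 = -656100$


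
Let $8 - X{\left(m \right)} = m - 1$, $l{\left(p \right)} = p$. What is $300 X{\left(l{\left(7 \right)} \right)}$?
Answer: $600$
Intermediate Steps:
$X{\left(m \right)} = 9 - m$ ($X{\left(m \right)} = 8 - \left(m - 1\right) = 8 - \left(-1 + m\right) = 9 - m$)
$300 X{\left(l{\left(7 \right)} \right)} = 300 \left(9 - 7\right) = 300 \cdot 2 = 600$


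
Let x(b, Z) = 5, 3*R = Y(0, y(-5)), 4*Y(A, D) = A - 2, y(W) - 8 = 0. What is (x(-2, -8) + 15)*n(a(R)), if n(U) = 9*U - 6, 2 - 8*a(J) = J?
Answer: -285/4 ≈ -71.250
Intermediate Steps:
y(W) = 8 (y(W) = 8 + 0 = 8)
Y(A, D) = -½ + A/4 (Y(A, D) = (A - 2)/4 = (-2 + A)/4 = -½ + A/4)
R = -⅙ (R = (-½ + (¼)*0)/3 = (-½ + 0)/3 = (⅓)*(-½) = -⅙ ≈ -0.16667)
a(J) = ¼ - J/8
n(U) = -6 + 9*U
(x(-2, -8) + 15)*n(a(R)) = (5 + 15)*(-6 + 9*(¼ - ⅛*(-⅙))) = 20*(-6 + 9*(¼ + 1/48)) = 20*(-6 + 9*(13/48)) = 20*(-6 + 39/16) = 20*(-57/16) = -285/4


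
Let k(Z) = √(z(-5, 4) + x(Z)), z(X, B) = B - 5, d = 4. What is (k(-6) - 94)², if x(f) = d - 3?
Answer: 8836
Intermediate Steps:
x(f) = 1 (x(f) = 4 - 3 = 1)
z(X, B) = -5 + B
k(Z) = 0 (k(Z) = √((-5 + 4) + 1) = √(-1 + 1) = √0 = 0)
(k(-6) - 94)² = (0 - 94)² = (-94)² = 8836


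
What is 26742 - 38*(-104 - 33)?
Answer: 31948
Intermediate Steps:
26742 - 38*(-104 - 33) = 26742 - 38*(-137) = 26742 + 5206 = 31948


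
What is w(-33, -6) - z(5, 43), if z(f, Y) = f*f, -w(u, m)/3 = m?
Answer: -7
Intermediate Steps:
w(u, m) = -3*m
z(f, Y) = f²
w(-33, -6) - z(5, 43) = -3*(-6) - 1*5² = 18 - 1*25 = 18 - 25 = -7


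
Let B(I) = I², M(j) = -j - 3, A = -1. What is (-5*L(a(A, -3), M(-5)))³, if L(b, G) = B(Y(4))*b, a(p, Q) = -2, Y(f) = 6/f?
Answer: 91125/8 ≈ 11391.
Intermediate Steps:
M(j) = -3 - j
L(b, G) = 9*b/4 (L(b, G) = (6/4)²*b = (6*(¼))²*b = (3/2)²*b = 9*b/4)
(-5*L(a(A, -3), M(-5)))³ = (-45*(-2)/4)³ = (-5*(-9/2))³ = (45/2)³ = 91125/8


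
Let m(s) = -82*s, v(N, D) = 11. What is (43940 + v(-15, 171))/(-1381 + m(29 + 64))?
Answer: -43951/9007 ≈ -4.8796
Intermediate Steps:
(43940 + v(-15, 171))/(-1381 + m(29 + 64)) = (43940 + 11)/(-1381 - 82*(29 + 64)) = 43951/(-1381 - 82*93) = 43951/(-1381 - 7626) = 43951/(-9007) = 43951*(-1/9007) = -43951/9007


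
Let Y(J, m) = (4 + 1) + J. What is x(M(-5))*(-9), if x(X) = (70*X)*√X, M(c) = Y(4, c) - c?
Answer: -8820*√14 ≈ -33001.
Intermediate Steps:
Y(J, m) = 5 + J
M(c) = 9 - c (M(c) = (5 + 4) - c = 9 - c)
x(X) = 70*X^(3/2)
x(M(-5))*(-9) = (70*(9 - 1*(-5))^(3/2))*(-9) = (70*(9 + 5)^(3/2))*(-9) = (70*14^(3/2))*(-9) = (70*(14*√14))*(-9) = (980*√14)*(-9) = -8820*√14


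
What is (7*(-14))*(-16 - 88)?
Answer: 10192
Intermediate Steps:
(7*(-14))*(-16 - 88) = -98*(-104) = 10192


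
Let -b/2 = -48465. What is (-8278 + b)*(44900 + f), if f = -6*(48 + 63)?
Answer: 3921432568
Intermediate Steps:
b = 96930 (b = -2*(-48465) = 96930)
f = -666 (f = -6*111 = -666)
(-8278 + b)*(44900 + f) = (-8278 + 96930)*(44900 - 666) = 88652*44234 = 3921432568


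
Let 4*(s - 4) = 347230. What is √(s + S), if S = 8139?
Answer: √379802/2 ≈ 308.14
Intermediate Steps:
s = 173623/2 (s = 4 + (¼)*347230 = 4 + 173615/2 = 173623/2 ≈ 86812.)
√(s + S) = √(173623/2 + 8139) = √(189901/2) = √379802/2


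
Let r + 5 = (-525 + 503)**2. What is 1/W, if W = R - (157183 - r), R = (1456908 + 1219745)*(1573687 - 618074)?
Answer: 1/2557844246585 ≈ 3.9095e-13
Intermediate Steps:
R = 2557844403289 (R = 2676653*955613 = 2557844403289)
r = 479 (r = -5 + (-525 + 503)**2 = -5 + (-22)**2 = -5 + 484 = 479)
W = 2557844246585 (W = 2557844403289 - (157183 - 1*479) = 2557844403289 - (157183 - 479) = 2557844403289 - 1*156704 = 2557844403289 - 156704 = 2557844246585)
1/W = 1/2557844246585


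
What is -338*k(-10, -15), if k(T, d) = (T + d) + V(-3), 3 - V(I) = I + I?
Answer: 5408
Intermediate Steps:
V(I) = 3 - 2*I (V(I) = 3 - (I + I) = 3 - 2*I)
k(T, d) = 9 + T + d (k(T, d) = (T + d) + (3 - 2*(-3)) = (T + d) + (3 + 6) = (T + d) + 9 = 9 + T + d)
-338*k(-10, -15) = -338*(9 - 10 - 15) = -338*(-16) = 5408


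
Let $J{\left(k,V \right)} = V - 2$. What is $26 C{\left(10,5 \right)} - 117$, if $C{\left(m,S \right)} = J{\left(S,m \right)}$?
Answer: $91$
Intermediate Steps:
$J{\left(k,V \right)} = -2 + V$
$C{\left(m,S \right)} = -2 + m$
$26 C{\left(10,5 \right)} - 117 = 26 \left(-2 + 10\right) - 117 = 26 \cdot 8 - 117 = 208 - 117 = 91$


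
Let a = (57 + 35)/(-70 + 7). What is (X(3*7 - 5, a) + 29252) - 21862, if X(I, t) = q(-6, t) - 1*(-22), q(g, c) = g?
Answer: 7406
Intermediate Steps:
a = -92/63 (a = 92/(-63) = 92*(-1/63) = -92/63 ≈ -1.4603)
X(I, t) = 16 (X(I, t) = -6 - 1*(-22) = -6 + 22 = 16)
(X(3*7 - 5, a) + 29252) - 21862 = (16 + 29252) - 21862 = 29268 - 21862 = 7406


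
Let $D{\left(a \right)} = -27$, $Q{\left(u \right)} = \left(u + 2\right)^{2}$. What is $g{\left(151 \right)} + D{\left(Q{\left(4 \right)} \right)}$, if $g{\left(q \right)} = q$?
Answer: $124$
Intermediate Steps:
$Q{\left(u \right)} = \left(2 + u\right)^{2}$
$g{\left(151 \right)} + D{\left(Q{\left(4 \right)} \right)} = 151 - 27 = 124$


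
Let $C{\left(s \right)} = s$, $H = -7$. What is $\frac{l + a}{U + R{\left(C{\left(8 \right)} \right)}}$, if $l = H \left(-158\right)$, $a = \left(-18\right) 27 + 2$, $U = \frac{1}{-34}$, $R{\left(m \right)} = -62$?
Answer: $- \frac{21148}{2109} \approx -10.027$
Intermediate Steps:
$U = - \frac{1}{34} \approx -0.029412$
$a = -484$ ($a = -486 + 2 = -484$)
$l = 1106$ ($l = \left(-7\right) \left(-158\right) = 1106$)
$\frac{l + a}{U + R{\left(C{\left(8 \right)} \right)}} = \frac{1106 - 484}{- \frac{1}{34} - 62} = \frac{622}{- \frac{2109}{34}} = 622 \left(- \frac{34}{2109}\right) = - \frac{21148}{2109}$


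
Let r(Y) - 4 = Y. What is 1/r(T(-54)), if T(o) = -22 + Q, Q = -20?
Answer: -1/38 ≈ -0.026316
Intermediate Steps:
T(o) = -42 (T(o) = -22 - 20 = -42)
r(Y) = 4 + Y
1/r(T(-54)) = 1/(4 - 42) = 1/(-38) = -1/38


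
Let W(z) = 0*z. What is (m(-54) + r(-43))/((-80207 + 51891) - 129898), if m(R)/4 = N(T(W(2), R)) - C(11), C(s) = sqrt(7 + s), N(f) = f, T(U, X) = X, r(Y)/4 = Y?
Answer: 194/79107 + 2*sqrt(2)/26369 ≈ 0.0025596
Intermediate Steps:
r(Y) = 4*Y
W(z) = 0
m(R) = -12*sqrt(2) + 4*R (m(R) = 4*(R - sqrt(7 + 11)) = 4*(R - sqrt(18)) = 4*(R - 3*sqrt(2)) = -12*sqrt(2) + 4*R)
(m(-54) + r(-43))/((-80207 + 51891) - 129898) = ((-12*sqrt(2) + 4*(-54)) + 4*(-43))/((-80207 + 51891) - 129898) = ((-12*sqrt(2) - 216) - 172)/(-28316 - 129898) = ((-216 - 12*sqrt(2)) - 172)/(-158214) = (-388 - 12*sqrt(2))*(-1/158214) = 194/79107 + 2*sqrt(2)/26369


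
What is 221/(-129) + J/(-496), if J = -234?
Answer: -39715/31992 ≈ -1.2414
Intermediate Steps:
221/(-129) + J/(-496) = 221/(-129) - 234/(-496) = 221*(-1/129) - 234*(-1/496) = -221/129 + 117/248 = -39715/31992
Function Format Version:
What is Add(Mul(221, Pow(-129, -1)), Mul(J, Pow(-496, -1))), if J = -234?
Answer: Rational(-39715, 31992) ≈ -1.2414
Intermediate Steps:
Add(Mul(221, Pow(-129, -1)), Mul(J, Pow(-496, -1))) = Add(Mul(221, Pow(-129, -1)), Mul(-234, Pow(-496, -1))) = Add(Mul(221, Rational(-1, 129)), Mul(-234, Rational(-1, 496))) = Add(Rational(-221, 129), Rational(117, 248)) = Rational(-39715, 31992)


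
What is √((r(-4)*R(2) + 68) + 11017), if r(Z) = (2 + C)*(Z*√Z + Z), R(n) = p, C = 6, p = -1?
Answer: √(11117 + 64*I) ≈ 105.44 + 0.3035*I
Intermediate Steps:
R(n) = -1
r(Z) = 8*Z + 8*Z^(3/2) (r(Z) = (2 + 6)*(Z*√Z + Z) = 8*(Z^(3/2) + Z) = 8*(Z + Z^(3/2)) = 8*Z + 8*Z^(3/2))
√((r(-4)*R(2) + 68) + 11017) = √(((8*(-4) + 8*(-4)^(3/2))*(-1) + 68) + 11017) = √(((-32 + 8*(-8*I))*(-1) + 68) + 11017) = √(((-32 - 64*I)*(-1) + 68) + 11017) = √(((32 + 64*I) + 68) + 11017) = √((100 + 64*I) + 11017) = √(11117 + 64*I)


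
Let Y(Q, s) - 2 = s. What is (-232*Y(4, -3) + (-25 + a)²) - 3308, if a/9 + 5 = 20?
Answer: 9024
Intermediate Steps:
a = 135 (a = -45 + 9*20 = -45 + 180 = 135)
Y(Q, s) = 2 + s
(-232*Y(4, -3) + (-25 + a)²) - 3308 = (-232*(2 - 3) + (-25 + 135)²) - 3308 = (-232*(-1) + 110²) - 3308 = (232 + 12100) - 3308 = 12332 - 3308 = 9024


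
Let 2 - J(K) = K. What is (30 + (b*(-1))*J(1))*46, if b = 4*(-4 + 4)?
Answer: 1380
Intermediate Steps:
J(K) = 2 - K
b = 0 (b = 4*0 = 0)
(30 + (b*(-1))*J(1))*46 = (30 + (0*(-1))*(2 - 1*1))*46 = (30 + 0*(2 - 1))*46 = (30 + 0*1)*46 = (30 + 0)*46 = 30*46 = 1380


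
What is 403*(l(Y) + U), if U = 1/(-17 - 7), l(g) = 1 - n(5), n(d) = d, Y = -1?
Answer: -39091/24 ≈ -1628.8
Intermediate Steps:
l(g) = -4 (l(g) = 1 - 1*5 = 1 - 5 = -4)
U = -1/24 (U = 1/(-24) = -1/24 ≈ -0.041667)
403*(l(Y) + U) = 403*(-4 - 1/24) = 403*(-97/24) = -39091/24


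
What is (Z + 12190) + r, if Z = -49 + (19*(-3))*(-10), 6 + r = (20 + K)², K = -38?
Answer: 13029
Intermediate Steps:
r = 318 (r = -6 + (20 - 38)² = -6 + (-18)² = -6 + 324 = 318)
Z = 521 (Z = -49 - 57*(-10) = -49 + 570 = 521)
(Z + 12190) + r = (521 + 12190) + 318 = 12711 + 318 = 13029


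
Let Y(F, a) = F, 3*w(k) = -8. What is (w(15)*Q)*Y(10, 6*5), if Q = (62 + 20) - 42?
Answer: -3200/3 ≈ -1066.7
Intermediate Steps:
w(k) = -8/3 (w(k) = (1/3)*(-8) = -8/3)
Q = 40 (Q = 82 - 42 = 40)
(w(15)*Q)*Y(10, 6*5) = -8/3*40*10 = -320/3*10 = -3200/3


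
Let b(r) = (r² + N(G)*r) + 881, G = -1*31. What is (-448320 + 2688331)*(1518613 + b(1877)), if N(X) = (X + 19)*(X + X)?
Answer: 14423679470221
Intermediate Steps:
G = -31
N(X) = 2*X*(19 + X) (N(X) = (19 + X)*(2*X) = 2*X*(19 + X))
b(r) = 881 + r² + 744*r (b(r) = (r² + (2*(-31)*(19 - 31))*r) + 881 = (r² + (2*(-31)*(-12))*r) + 881 = (r² + 744*r) + 881 = 881 + r² + 744*r)
(-448320 + 2688331)*(1518613 + b(1877)) = (-448320 + 2688331)*(1518613 + (881 + 1877² + 744*1877)) = 2240011*(1518613 + (881 + 3523129 + 1396488)) = 2240011*(1518613 + 4920498) = 2240011*6439111 = 14423679470221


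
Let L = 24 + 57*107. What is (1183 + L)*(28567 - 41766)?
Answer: -96431894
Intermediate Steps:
L = 6123 (L = 24 + 6099 = 6123)
(1183 + L)*(28567 - 41766) = (1183 + 6123)*(28567 - 41766) = 7306*(-13199) = -96431894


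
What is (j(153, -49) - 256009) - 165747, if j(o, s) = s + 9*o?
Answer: -420428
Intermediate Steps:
(j(153, -49) - 256009) - 165747 = ((-49 + 9*153) - 256009) - 165747 = ((-49 + 1377) - 256009) - 165747 = (1328 - 256009) - 165747 = -254681 - 165747 = -420428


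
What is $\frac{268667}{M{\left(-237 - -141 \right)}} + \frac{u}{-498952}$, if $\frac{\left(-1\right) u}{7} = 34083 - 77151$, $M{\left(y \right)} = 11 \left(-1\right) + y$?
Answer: $- \frac{33521048729}{13346966} \approx -2511.5$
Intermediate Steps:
$M{\left(y \right)} = -11 + y$
$u = 301476$ ($u = - 7 \left(34083 - 77151\right) = \left(-7\right) \left(-43068\right) = 301476$)
$\frac{268667}{M{\left(-237 - -141 \right)}} + \frac{u}{-498952} = \frac{268667}{-11 - 96} + \frac{301476}{-498952} = \frac{268667}{-11 + \left(-237 + 141\right)} + 301476 \left(- \frac{1}{498952}\right) = \frac{268667}{-11 - 96} - \frac{75369}{124738} = \frac{268667}{-107} - \frac{75369}{124738} = 268667 \left(- \frac{1}{107}\right) - \frac{75369}{124738} = - \frac{268667}{107} - \frac{75369}{124738} = - \frac{33521048729}{13346966}$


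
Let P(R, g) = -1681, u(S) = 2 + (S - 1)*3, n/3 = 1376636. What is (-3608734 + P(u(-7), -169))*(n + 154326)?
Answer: -15467862697110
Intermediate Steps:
n = 4129908 (n = 3*1376636 = 4129908)
u(S) = -1 + 3*S (u(S) = 2 + (-1 + S)*3 = 2 + (-3 + 3*S) = -1 + 3*S)
(-3608734 + P(u(-7), -169))*(n + 154326) = (-3608734 - 1681)*(4129908 + 154326) = -3610415*4284234 = -15467862697110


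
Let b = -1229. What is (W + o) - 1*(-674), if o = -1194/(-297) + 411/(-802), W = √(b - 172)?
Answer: 53792759/79398 + I*√1401 ≈ 677.51 + 37.43*I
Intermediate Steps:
W = I*√1401 (W = √(-1229 - 172) = √(-1401) = I*√1401 ≈ 37.43*I)
o = 278507/79398 (o = -1194*(-1/297) + 411*(-1/802) = 398/99 - 411/802 = 278507/79398 ≈ 3.5077)
(W + o) - 1*(-674) = (I*√1401 + 278507/79398) - 1*(-674) = (278507/79398 + I*√1401) + 674 = 53792759/79398 + I*√1401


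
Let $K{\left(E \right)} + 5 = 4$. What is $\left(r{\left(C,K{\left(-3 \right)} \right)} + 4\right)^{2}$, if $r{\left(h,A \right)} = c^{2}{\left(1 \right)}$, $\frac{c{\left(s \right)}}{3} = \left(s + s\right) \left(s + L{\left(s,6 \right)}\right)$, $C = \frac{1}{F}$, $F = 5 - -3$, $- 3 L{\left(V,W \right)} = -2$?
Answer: $10816$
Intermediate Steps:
$L{\left(V,W \right)} = \frac{2}{3}$ ($L{\left(V,W \right)} = \left(- \frac{1}{3}\right) \left(-2\right) = \frac{2}{3}$)
$F = 8$ ($F = 5 + 3 = 8$)
$K{\left(E \right)} = -1$ ($K{\left(E \right)} = -5 + 4 = -1$)
$C = \frac{1}{8} \approx 0.125$
$c{\left(s \right)} = 6 s \left(\frac{2}{3} + s\right)$ ($c{\left(s \right)} = 3 \left(s + s\right) \left(s + \frac{2}{3}\right) = 3 \cdot 2 s \left(\frac{2}{3} + s\right) = 6 s \left(\frac{2}{3} + s\right)$)
$r{\left(h,A \right)} = 100$ ($r{\left(h,A \right)} = \left(2 \cdot 1 \left(2 + 3 \cdot 1\right)\right)^{2} = \left(2 \cdot 1 \left(2 + 3\right)\right)^{2} = \left(2 \cdot 1 \cdot 5\right)^{2} = 10^{2} = 100$)
$\left(r{\left(C,K{\left(-3 \right)} \right)} + 4\right)^{2} = \left(100 + 4\right)^{2} = 104^{2} = 10816$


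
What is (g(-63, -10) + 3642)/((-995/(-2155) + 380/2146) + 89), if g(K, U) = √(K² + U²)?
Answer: 280715041/6909104 + 462463*√4069/41454624 ≈ 41.341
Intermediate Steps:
(g(-63, -10) + 3642)/((-995/(-2155) + 380/2146) + 89) = (√((-63)² + (-10)²) + 3642)/((-995/(-2155) + 380/2146) + 89) = (√(3969 + 100) + 3642)/((-995*(-1/2155) + 380*(1/2146)) + 89) = (√4069 + 3642)/((199/431 + 190/1073) + 89) = (3642 + √4069)/(295417/462463 + 89) = (3642 + √4069)/(41454624/462463) = (3642 + √4069)*(462463/41454624) = 280715041/6909104 + 462463*√4069/41454624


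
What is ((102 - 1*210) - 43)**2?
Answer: 22801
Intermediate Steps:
((102 - 1*210) - 43)**2 = ((102 - 210) - 43)**2 = (-108 - 43)**2 = (-151)**2 = 22801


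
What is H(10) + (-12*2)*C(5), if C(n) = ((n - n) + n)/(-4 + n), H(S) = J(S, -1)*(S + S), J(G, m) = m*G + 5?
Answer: -220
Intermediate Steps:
J(G, m) = 5 + G*m (J(G, m) = G*m + 5 = 5 + G*m)
H(S) = 2*S*(5 - S) (H(S) = (5 + S*(-1))*(S + S) = (5 - S)*(2*S) = 2*S*(5 - S))
C(n) = n/(-4 + n) (C(n) = (0 + n)/(-4 + n) = n/(-4 + n))
H(10) + (-12*2)*C(5) = 2*10*(5 - 1*10) + (-12*2)*(5/(-4 + 5)) = 2*10*(5 - 10) - 120/1 = 2*10*(-5) - 120 = -100 - 24*5 = -100 - 120 = -220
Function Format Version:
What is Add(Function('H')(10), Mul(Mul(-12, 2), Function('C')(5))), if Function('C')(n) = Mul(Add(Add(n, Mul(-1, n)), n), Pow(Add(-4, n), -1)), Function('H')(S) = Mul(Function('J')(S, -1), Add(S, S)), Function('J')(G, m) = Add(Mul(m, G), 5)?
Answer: -220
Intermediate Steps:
Function('J')(G, m) = Add(5, Mul(G, m)) (Function('J')(G, m) = Add(Mul(G, m), 5) = Add(5, Mul(G, m)))
Function('H')(S) = Mul(2, S, Add(5, Mul(-1, S))) (Function('H')(S) = Mul(Add(5, Mul(S, -1)), Add(S, S)) = Mul(Add(5, Mul(-1, S)), Mul(2, S)) = Mul(2, S, Add(5, Mul(-1, S))))
Function('C')(n) = Mul(n, Pow(Add(-4, n), -1)) (Function('C')(n) = Mul(Add(0, n), Pow(Add(-4, n), -1)) = Mul(n, Pow(Add(-4, n), -1)))
Add(Function('H')(10), Mul(Mul(-12, 2), Function('C')(5))) = Add(Mul(2, 10, Add(5, Mul(-1, 10))), Mul(Mul(-12, 2), Mul(5, Pow(Add(-4, 5), -1)))) = Add(Mul(2, 10, Add(5, -10)), Mul(-24, Mul(5, Pow(1, -1)))) = Add(Mul(2, 10, -5), Mul(-24, Mul(5, 1))) = Add(-100, Mul(-24, 5)) = Add(-100, -120) = -220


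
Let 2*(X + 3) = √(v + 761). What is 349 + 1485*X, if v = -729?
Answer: -4106 + 2970*√2 ≈ 94.214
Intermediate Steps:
X = -3 + 2*√2 (X = -3 + √(-729 + 761)/2 = -3 + √32/2 = -3 + (4*√2)/2 = -3 + 2*√2 ≈ -0.17157)
349 + 1485*X = 349 + 1485*(-3 + 2*√2) = 349 + (-4455 + 2970*√2) = -4106 + 2970*√2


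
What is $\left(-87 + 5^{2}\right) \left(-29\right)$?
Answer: $1798$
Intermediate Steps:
$\left(-87 + 5^{2}\right) \left(-29\right) = \left(-87 + 25\right) \left(-29\right) = \left(-62\right) \left(-29\right) = 1798$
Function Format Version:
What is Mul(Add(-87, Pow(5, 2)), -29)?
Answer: 1798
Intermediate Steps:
Mul(Add(-87, Pow(5, 2)), -29) = Mul(Add(-87, 25), -29) = Mul(-62, -29) = 1798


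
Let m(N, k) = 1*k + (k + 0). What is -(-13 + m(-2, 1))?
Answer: 11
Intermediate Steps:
m(N, k) = 2*k (m(N, k) = k + k = 2*k)
-(-13 + m(-2, 1)) = -(-13 + 2*1) = -(-13 + 2) = -1*(-11) = 11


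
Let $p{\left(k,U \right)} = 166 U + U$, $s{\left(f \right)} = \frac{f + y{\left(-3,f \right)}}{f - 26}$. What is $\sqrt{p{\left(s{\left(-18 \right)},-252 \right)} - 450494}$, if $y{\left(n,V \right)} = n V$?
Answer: $i \sqrt{492578} \approx 701.84 i$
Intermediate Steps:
$y{\left(n,V \right)} = V n$
$s{\left(f \right)} = - \frac{2 f}{-26 + f}$ ($s{\left(f \right)} = \frac{f + f \left(-3\right)}{f - 26} = \frac{f - 3 f}{-26 + f} = \frac{\left(-2\right) f}{-26 + f} = - \frac{2 f}{-26 + f}$)
$p{\left(k,U \right)} = 167 U$
$\sqrt{p{\left(s{\left(-18 \right)},-252 \right)} - 450494} = \sqrt{167 \left(-252\right) - 450494} = \sqrt{-42084 - 450494} = \sqrt{-492578} = i \sqrt{492578}$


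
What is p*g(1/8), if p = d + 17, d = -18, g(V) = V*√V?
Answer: -√2/32 ≈ -0.044194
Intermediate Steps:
g(V) = V^(3/2)
p = -1 (p = -18 + 17 = -1)
p*g(1/8) = -(1/8)^(3/2) = -(⅛)^(3/2) = -√2/32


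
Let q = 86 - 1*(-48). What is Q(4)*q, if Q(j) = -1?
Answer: -134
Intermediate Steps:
q = 134 (q = 86 + 48 = 134)
Q(4)*q = -1*134 = -134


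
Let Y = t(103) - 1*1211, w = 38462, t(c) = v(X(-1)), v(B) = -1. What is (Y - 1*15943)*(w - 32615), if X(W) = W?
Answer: -100305285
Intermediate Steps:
t(c) = -1
Y = -1212 (Y = -1 - 1*1211 = -1 - 1211 = -1212)
(Y - 1*15943)*(w - 32615) = (-1212 - 1*15943)*(38462 - 32615) = (-1212 - 15943)*5847 = -17155*5847 = -100305285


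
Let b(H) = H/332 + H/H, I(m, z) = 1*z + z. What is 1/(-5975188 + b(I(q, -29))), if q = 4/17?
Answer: -166/991881071 ≈ -1.6736e-7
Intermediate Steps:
q = 4/17 (q = 4*(1/17) = 4/17 ≈ 0.23529)
I(m, z) = 2*z (I(m, z) = z + z = 2*z)
b(H) = 1 + H/332 (b(H) = H*(1/332) + 1 = H/332 + 1 = 1 + H/332)
1/(-5975188 + b(I(q, -29))) = 1/(-5975188 + (1 + (2*(-29))/332)) = 1/(-5975188 + (1 + (1/332)*(-58))) = 1/(-5975188 + (1 - 29/166)) = 1/(-5975188 + 137/166) = 1/(-991881071/166) = -166/991881071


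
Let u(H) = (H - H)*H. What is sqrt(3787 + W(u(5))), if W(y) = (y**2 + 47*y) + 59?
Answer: sqrt(3846) ≈ 62.016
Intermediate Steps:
u(H) = 0 (u(H) = 0*H = 0)
W(y) = 59 + y**2 + 47*y
sqrt(3787 + W(u(5))) = sqrt(3787 + (59 + 0**2 + 47*0)) = sqrt(3787 + (59 + 0 + 0)) = sqrt(3787 + 59) = sqrt(3846)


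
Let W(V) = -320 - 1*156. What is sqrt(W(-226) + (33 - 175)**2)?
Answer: 2*sqrt(4922) ≈ 140.31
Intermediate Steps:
W(V) = -476 (W(V) = -320 - 156 = -476)
sqrt(W(-226) + (33 - 175)**2) = sqrt(-476 + (33 - 175)**2) = sqrt(-476 + (-142)**2) = sqrt(-476 + 20164) = sqrt(19688) = 2*sqrt(4922)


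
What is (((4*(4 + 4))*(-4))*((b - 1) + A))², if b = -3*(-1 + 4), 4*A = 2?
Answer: 1478656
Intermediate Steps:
A = ½ (A = (¼)*2 = ½ ≈ 0.50000)
b = -9 (b = -3*3 = -9)
(((4*(4 + 4))*(-4))*((b - 1) + A))² = (((4*(4 + 4))*(-4))*((-9 - 1) + ½))² = (((4*8)*(-4))*(-10 + ½))² = ((32*(-4))*(-19/2))² = (-128*(-19/2))² = 1216² = 1478656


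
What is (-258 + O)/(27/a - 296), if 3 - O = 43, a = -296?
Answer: 88208/87643 ≈ 1.0064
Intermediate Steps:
O = -40 (O = 3 - 1*43 = 3 - 43 = -40)
(-258 + O)/(27/a - 296) = (-258 - 40)/(27/(-296) - 296) = -298/(27*(-1/296) - 296) = -298/(-27/296 - 296) = -298/(-87643/296) = -298*(-296/87643) = 88208/87643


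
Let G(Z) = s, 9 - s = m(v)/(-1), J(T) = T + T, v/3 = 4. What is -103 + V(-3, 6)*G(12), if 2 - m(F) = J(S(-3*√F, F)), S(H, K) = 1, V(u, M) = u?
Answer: -130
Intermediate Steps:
v = 12 (v = 3*4 = 12)
J(T) = 2*T
m(F) = 0 (m(F) = 2 - 2 = 0)
s = 9 (s = 9 - 0/(-1) = 9 - 0*(-1) = 9 - 1*0 = 9 + 0 = 9)
G(Z) = 9
-103 + V(-3, 6)*G(12) = -103 - 3*9 = -103 - 27 = -130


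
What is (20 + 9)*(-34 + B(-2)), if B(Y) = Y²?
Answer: -870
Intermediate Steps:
(20 + 9)*(-34 + B(-2)) = (20 + 9)*(-34 + (-2)²) = 29*(-34 + 4) = 29*(-30) = -870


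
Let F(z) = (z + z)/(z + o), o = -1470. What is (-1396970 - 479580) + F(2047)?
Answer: -1082765256/577 ≈ -1.8765e+6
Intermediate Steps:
F(z) = 2*z/(-1470 + z) (F(z) = (z + z)/(z - 1470) = (2*z)/(-1470 + z) = 2*z/(-1470 + z))
(-1396970 - 479580) + F(2047) = (-1396970 - 479580) + 2*2047/(-1470 + 2047) = -1876550 + 2*2047/577 = -1876550 + 2*2047*(1/577) = -1876550 + 4094/577 = -1082765256/577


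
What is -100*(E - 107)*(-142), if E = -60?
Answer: -2371400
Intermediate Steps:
-100*(E - 107)*(-142) = -100*(-60 - 107)*(-142) = -100*(-167)*(-142) = 16700*(-142) = -2371400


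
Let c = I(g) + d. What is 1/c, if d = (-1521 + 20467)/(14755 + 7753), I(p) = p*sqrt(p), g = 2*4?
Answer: -106609142/64756350463 + 2026440256*sqrt(2)/64756350463 ≈ 0.042609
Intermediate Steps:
g = 8
I(p) = p**(3/2)
d = 9473/11254 (d = 18946/22508 = 18946*(1/22508) = 9473/11254 ≈ 0.84175)
c = 9473/11254 + 16*sqrt(2) (c = 8**(3/2) + 9473/11254 = 16*sqrt(2) + 9473/11254 = 9473/11254 + 16*sqrt(2) ≈ 23.469)
1/c = 1/(9473/11254 + 16*sqrt(2))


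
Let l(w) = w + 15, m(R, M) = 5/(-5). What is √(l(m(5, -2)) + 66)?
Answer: 4*√5 ≈ 8.9443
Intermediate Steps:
m(R, M) = -1 (m(R, M) = 5*(-⅕) = -1)
l(w) = 15 + w
√(l(m(5, -2)) + 66) = √((15 - 1) + 66) = √(14 + 66) = √80 = 4*√5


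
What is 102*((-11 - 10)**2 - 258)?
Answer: 18666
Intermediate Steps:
102*((-11 - 10)**2 - 258) = 102*((-21)**2 - 258) = 102*(441 - 258) = 102*183 = 18666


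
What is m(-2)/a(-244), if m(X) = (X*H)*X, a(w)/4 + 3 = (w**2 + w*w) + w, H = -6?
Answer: -6/118825 ≈ -5.0494e-5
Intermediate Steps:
a(w) = -12 + 4*w + 8*w**2 (a(w) = -12 + 4*((w**2 + w*w) + w) = -12 + 4*((w**2 + w**2) + w) = -12 + 4*(2*w**2 + w) = -12 + 4*(w + 2*w**2) = -12 + (4*w + 8*w**2) = -12 + 4*w + 8*w**2)
m(X) = -6*X**2 (m(X) = (X*(-6))*X = (-6*X)*X = -6*X**2)
m(-2)/a(-244) = (-6*(-2)**2)/(-12 + 4*(-244) + 8*(-244)**2) = (-6*4)/(-12 - 976 + 8*59536) = -24/(-12 - 976 + 476288) = -24/475300 = -24*1/475300 = -6/118825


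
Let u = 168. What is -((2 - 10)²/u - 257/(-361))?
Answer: -8285/7581 ≈ -1.0929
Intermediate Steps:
-((2 - 10)²/u - 257/(-361)) = -((2 - 10)²/168 - 257/(-361)) = -((-8)²*(1/168) - 257*(-1/361)) = -(64*(1/168) + 257/361) = -(8/21 + 257/361) = -1*8285/7581 = -8285/7581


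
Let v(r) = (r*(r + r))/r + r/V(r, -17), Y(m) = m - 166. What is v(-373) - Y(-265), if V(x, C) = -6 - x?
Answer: -115978/367 ≈ -316.02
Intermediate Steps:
Y(m) = -166 + m
v(r) = 2*r + r/(-6 - r) (v(r) = (r*(r + r))/r + r/(-6 - r) = (r*(2*r))/r + r/(-6 - r) = (2*r²)/r + r/(-6 - r) = 2*r + r/(-6 - r))
v(-373) - Y(-265) = -373*(11 + 2*(-373))/(6 - 373) - (-166 - 265) = -373*(11 - 746)/(-367) - 1*(-431) = -373*(-1/367)*(-735) + 431 = -274155/367 + 431 = -115978/367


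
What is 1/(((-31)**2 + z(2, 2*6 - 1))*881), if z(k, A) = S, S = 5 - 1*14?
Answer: 1/838712 ≈ 1.1923e-6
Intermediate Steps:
S = -9 (S = 5 - 14 = -9)
z(k, A) = -9
1/(((-31)**2 + z(2, 2*6 - 1))*881) = 1/((-31)**2 - 9*881) = (1/881)/(961 - 9) = (1/881)/952 = (1/952)*(1/881) = 1/838712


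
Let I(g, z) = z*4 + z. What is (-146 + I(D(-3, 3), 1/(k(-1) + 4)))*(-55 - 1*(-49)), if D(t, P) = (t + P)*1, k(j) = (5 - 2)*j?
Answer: 846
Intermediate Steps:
k(j) = 3*j
D(t, P) = P + t (D(t, P) = (P + t)*1 = P + t)
I(g, z) = 5*z (I(g, z) = 4*z + z = 5*z)
(-146 + I(D(-3, 3), 1/(k(-1) + 4)))*(-55 - 1*(-49)) = (-146 + 5/(3*(-1) + 4))*(-55 - 1*(-49)) = (-146 + 5/(-3 + 4))*(-55 + 49) = (-146 + 5/1)*(-6) = (-146 + 5*1)*(-6) = (-146 + 5)*(-6) = -141*(-6) = 846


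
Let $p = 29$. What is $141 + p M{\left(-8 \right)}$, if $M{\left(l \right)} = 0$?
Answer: $141$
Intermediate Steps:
$141 + p M{\left(-8 \right)} = 141 + 29 \cdot 0 = 141 + 0 = 141$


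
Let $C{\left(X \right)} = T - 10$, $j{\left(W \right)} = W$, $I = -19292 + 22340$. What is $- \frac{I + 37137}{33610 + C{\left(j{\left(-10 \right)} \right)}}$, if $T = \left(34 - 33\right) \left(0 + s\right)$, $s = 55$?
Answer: $- \frac{8037}{6731} \approx -1.194$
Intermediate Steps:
$I = 3048$
$T = 55$ ($T = \left(34 - 33\right) \left(0 + 55\right) = 1 \cdot 55 = 55$)
$C{\left(X \right)} = 45$ ($C{\left(X \right)} = 55 - 10 = 45$)
$- \frac{I + 37137}{33610 + C{\left(j{\left(-10 \right)} \right)}} = - \frac{3048 + 37137}{33610 + 45} = - \frac{40185}{33655} = \left(-1\right) \frac{8037}{6731} = - \frac{8037}{6731}$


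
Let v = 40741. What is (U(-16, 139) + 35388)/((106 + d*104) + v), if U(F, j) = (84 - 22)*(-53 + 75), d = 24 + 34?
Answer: 36752/46879 ≈ 0.78398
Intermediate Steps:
d = 58
U(F, j) = 1364 (U(F, j) = 62*22 = 1364)
(U(-16, 139) + 35388)/((106 + d*104) + v) = (1364 + 35388)/((106 + 58*104) + 40741) = 36752/((106 + 6032) + 40741) = 36752/(6138 + 40741) = 36752/46879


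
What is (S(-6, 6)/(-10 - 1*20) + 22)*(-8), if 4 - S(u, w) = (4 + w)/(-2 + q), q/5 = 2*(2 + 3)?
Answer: -15749/90 ≈ -174.99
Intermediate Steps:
q = 50 (q = 5*(2*(2 + 3)) = 5*(2*5) = 5*10 = 50)
S(u, w) = 47/12 - w/48 (S(u, w) = 4 - (4 + w)/(-2 + 50) = 4 - (4 + w)/48 = 4 - (1/12 + w/48) = 4 + (-1/12 - w/48) = 47/12 - w/48)
(S(-6, 6)/(-10 - 1*20) + 22)*(-8) = ((47/12 - 1/48*6)/(-10 - 1*20) + 22)*(-8) = ((47/12 - ⅛)/(-10 - 20) + 22)*(-8) = ((91/24)/(-30) + 22)*(-8) = ((91/24)*(-1/30) + 22)*(-8) = (-91/720 + 22)*(-8) = (15749/720)*(-8) = -15749/90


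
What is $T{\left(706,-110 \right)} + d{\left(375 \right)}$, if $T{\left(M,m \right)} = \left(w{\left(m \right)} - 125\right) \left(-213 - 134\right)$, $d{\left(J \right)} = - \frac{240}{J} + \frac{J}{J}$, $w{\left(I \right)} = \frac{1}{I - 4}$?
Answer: $\frac{123628451}{2850} \approx 43378.0$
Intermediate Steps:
$w{\left(I \right)} = \frac{1}{-4 + I}$
$d{\left(J \right)} = 1 - \frac{240}{J}$ ($d{\left(J \right)} = - \frac{240}{J} + 1 = 1 - \frac{240}{J}$)
$T{\left(M,m \right)} = 43375 - \frac{347}{-4 + m}$ ($T{\left(M,m \right)} = \left(\frac{1}{-4 + m} - 125\right) \left(-213 - 134\right) = \left(-125 + \frac{1}{-4 + m}\right) \left(-347\right) = 43375 - \frac{347}{-4 + m}$)
$T{\left(706,-110 \right)} + d{\left(375 \right)} = \frac{347 \left(-501 + 125 \left(-110\right)\right)}{-4 - 110} + \frac{-240 + 375}{375} = \frac{347 \left(-501 - 13750\right)}{-114} + \frac{1}{375} \cdot 135 = 347 \left(- \frac{1}{114}\right) \left(-14251\right) + \frac{9}{25} = \frac{4945097}{114} + \frac{9}{25} = \frac{123628451}{2850}$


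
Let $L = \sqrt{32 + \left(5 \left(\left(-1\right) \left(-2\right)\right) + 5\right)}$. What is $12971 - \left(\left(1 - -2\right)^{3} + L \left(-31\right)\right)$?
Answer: $12944 + 31 \sqrt{47} \approx 13157.0$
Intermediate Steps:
$L = \sqrt{47}$ ($L = \sqrt{32 + \left(5 \cdot 2 + 5\right)} = \sqrt{32 + \left(10 + 5\right)} = \sqrt{32 + 15} = \sqrt{47} \approx 6.8557$)
$12971 - \left(\left(1 - -2\right)^{3} + L \left(-31\right)\right) = 12971 - \left(\left(1 - -2\right)^{3} + \sqrt{47} \left(-31\right)\right) = 12971 - \left(\left(1 + 2\right)^{3} - 31 \sqrt{47}\right) = 12971 - \left(3^{3} - 31 \sqrt{47}\right) = 12971 - \left(27 - 31 \sqrt{47}\right) = 12944 + 31 \sqrt{47}$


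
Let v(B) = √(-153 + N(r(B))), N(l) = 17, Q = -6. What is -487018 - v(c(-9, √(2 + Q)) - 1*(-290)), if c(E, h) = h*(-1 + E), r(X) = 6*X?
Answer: -487018 - 2*I*√34 ≈ -4.8702e+5 - 11.662*I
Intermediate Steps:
v(B) = 2*I*√34 (v(B) = √(-153 + 17) = √(-136) = 2*I*√34)
-487018 - v(c(-9, √(2 + Q)) - 1*(-290)) = -487018 - 2*I*√34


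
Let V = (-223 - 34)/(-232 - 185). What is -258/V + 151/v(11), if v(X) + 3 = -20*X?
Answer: -24030485/57311 ≈ -419.30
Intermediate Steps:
v(X) = -3 - 20*X
V = 257/417 (V = -257/(-417) = -257*(-1/417) = 257/417 ≈ 0.61631)
-258/V + 151/v(11) = -258/257/417 + 151/(-3 - 20*11) = -258*417/257 + 151/(-3 - 220) = -107586/257 + 151/(-223) = -107586/257 + 151*(-1/223) = -107586/257 - 151/223 = -24030485/57311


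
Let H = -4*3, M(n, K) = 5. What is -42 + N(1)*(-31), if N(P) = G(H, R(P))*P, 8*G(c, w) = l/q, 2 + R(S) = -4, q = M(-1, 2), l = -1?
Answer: -1649/40 ≈ -41.225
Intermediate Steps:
q = 5
H = -12
R(S) = -6 (R(S) = -2 - 4 = -6)
G(c, w) = -1/40 (G(c, w) = (-1/5)/8 = (-1*⅕)/8 = (⅛)*(-⅕) = -1/40)
N(P) = -P/40
-42 + N(1)*(-31) = -42 - 1/40*1*(-31) = -42 - 1/40*(-31) = -42 + 31/40 = -1649/40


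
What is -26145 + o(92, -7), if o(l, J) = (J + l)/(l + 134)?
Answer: -5908685/226 ≈ -26145.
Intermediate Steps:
o(l, J) = (J + l)/(134 + l)
-26145 + o(92, -7) = -26145 + (-7 + 92)/(134 + 92) = -26145 + 85/226 = -5908685/226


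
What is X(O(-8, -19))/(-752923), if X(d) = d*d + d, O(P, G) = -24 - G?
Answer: -20/752923 ≈ -2.6563e-5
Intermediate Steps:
X(d) = d + d**2 (X(d) = d**2 + d = d + d**2)
X(O(-8, -19))/(-752923) = ((-24 - 1*(-19))*(1 + (-24 - 1*(-19))))/(-752923) = ((-24 + 19)*(1 + (-24 + 19)))*(-1/752923) = -5*(1 - 5)*(-1/752923) = -5*(-4)*(-1/752923) = 20*(-1/752923) = -20/752923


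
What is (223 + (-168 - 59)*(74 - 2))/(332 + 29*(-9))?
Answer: -16121/71 ≈ -227.06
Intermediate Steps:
(223 + (-168 - 59)*(74 - 2))/(332 + 29*(-9)) = (223 - 227*72)/(332 - 261) = (223 - 16344)/71 = -16121*1/71 = -16121/71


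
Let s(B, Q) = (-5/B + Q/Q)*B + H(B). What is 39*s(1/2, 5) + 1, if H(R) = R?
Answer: -155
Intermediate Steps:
s(B, Q) = B + B*(1 - 5/B) (s(B, Q) = (-5/B + Q/Q)*B + B = (-5/B + 1)*B + B = (1 - 5/B)*B + B = B*(1 - 5/B) + B = B + B*(1 - 5/B))
39*s(1/2, 5) + 1 = 39*(-5 + 2/2) + 1 = 39*(-5 + 2*(1/2)) + 1 = 39*(-5 + 1) + 1 = 39*(-4) + 1 = -156 + 1 = -155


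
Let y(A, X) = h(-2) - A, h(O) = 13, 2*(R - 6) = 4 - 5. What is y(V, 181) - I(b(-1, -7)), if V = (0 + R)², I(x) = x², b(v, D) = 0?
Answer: -69/4 ≈ -17.250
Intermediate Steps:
R = 11/2 (R = 6 + (4 - 5)/2 = 6 + (½)*(-1) = 6 - ½ = 11/2 ≈ 5.5000)
V = 121/4 (V = (0 + 11/2)² = (11/2)² = 121/4 ≈ 30.250)
y(A, X) = 13 - A
y(V, 181) - I(b(-1, -7)) = (13 - 1*121/4) - 1*0² = (13 - 121/4) - 1*0 = -69/4 + 0 = -69/4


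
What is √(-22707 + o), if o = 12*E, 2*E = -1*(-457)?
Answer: 11*I*√165 ≈ 141.3*I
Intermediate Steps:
E = 457/2 (E = (-1*(-457))/2 = (½)*457 = 457/2 ≈ 228.50)
o = 2742 (o = 12*(457/2) = 2742)
√(-22707 + o) = √(-22707 + 2742) = √(-19965) = 11*I*√165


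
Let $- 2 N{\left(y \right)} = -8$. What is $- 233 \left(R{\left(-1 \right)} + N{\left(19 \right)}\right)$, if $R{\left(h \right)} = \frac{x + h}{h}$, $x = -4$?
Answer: $-2097$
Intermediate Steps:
$N{\left(y \right)} = 4$ ($N{\left(y \right)} = \left(- \frac{1}{2}\right) \left(-8\right) = 4$)
$R{\left(h \right)} = \frac{-4 + h}{h}$
$- 233 \left(R{\left(-1 \right)} + N{\left(19 \right)}\right) = - 233 \left(\frac{-4 - 1}{-1} + 4\right) = - 233 \left(\left(-1\right) \left(-5\right) + 4\right) = - 233 \left(5 + 4\right) = \left(-233\right) 9 = -2097$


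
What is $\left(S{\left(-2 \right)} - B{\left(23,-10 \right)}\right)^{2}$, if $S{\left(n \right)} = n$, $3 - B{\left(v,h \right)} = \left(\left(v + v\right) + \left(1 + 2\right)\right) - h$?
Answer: $2916$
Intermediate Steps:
$B{\left(v,h \right)} = h - 2 v$ ($B{\left(v,h \right)} = 3 - \left(\left(\left(v + v\right) + \left(1 + 2\right)\right) - h\right) = 3 - \left(\left(2 v + 3\right) - h\right) = 3 - \left(\left(3 + 2 v\right) - h\right) = 3 - \left(3 - h + 2 v\right) = h - 2 v$)
$\left(S{\left(-2 \right)} - B{\left(23,-10 \right)}\right)^{2} = \left(-2 - \left(-10 - 46\right)\right)^{2} = \left(-2 - -56\right)^{2} = \left(-2 + 56\right)^{2} = 54^{2} = 2916$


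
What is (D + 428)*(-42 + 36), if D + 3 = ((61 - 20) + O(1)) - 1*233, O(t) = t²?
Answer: -1404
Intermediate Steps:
D = -194 (D = -3 + (((61 - 20) + 1²) - 1*233) = -3 + ((41 + 1) - 233) = -3 + (42 - 233) = -3 - 191 = -194)
(D + 428)*(-42 + 36) = (-194 + 428)*(-42 + 36) = 234*(-6) = -1404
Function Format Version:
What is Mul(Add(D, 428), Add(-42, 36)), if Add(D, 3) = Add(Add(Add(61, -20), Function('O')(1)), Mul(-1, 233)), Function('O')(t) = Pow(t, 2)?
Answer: -1404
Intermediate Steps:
D = -194 (D = Add(-3, Add(Add(Add(61, -20), Pow(1, 2)), Mul(-1, 233))) = Add(-3, Add(Add(41, 1), -233)) = Add(-3, Add(42, -233)) = Add(-3, -191) = -194)
Mul(Add(D, 428), Add(-42, 36)) = Mul(Add(-194, 428), Add(-42, 36)) = Mul(234, -6) = -1404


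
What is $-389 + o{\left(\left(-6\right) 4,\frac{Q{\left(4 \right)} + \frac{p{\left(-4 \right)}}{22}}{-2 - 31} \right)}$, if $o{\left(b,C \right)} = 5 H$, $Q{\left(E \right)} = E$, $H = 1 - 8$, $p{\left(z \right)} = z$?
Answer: $-424$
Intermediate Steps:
$H = -7$ ($H = 1 - 8 = -7$)
$o{\left(b,C \right)} = -35$ ($o{\left(b,C \right)} = 5 \left(-7\right) = -35$)
$-389 + o{\left(\left(-6\right) 4,\frac{Q{\left(4 \right)} + \frac{p{\left(-4 \right)}}{22}}{-2 - 31} \right)} = -389 - 35 = -424$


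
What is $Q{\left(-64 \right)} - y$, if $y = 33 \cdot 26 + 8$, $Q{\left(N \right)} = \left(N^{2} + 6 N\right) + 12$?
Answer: $2858$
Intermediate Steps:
$Q{\left(N \right)} = 12 + N^{2} + 6 N$
$y = 866$ ($y = 858 + 8 = 866$)
$Q{\left(-64 \right)} - y = \left(12 + \left(-64\right)^{2} + 6 \left(-64\right)\right) - 866 = \left(12 + 4096 - 384\right) - 866 = 3724 - 866 = 2858$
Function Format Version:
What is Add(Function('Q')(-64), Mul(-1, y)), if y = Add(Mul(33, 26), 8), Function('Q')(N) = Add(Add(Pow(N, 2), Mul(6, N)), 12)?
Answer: 2858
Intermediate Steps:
Function('Q')(N) = Add(12, Pow(N, 2), Mul(6, N))
y = 866 (y = Add(858, 8) = 866)
Add(Function('Q')(-64), Mul(-1, y)) = Add(Add(12, Pow(-64, 2), Mul(6, -64)), Mul(-1, 866)) = Add(Add(12, 4096, -384), -866) = Add(3724, -866) = 2858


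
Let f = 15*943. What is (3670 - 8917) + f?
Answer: 8898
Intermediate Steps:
f = 14145
(3670 - 8917) + f = (3670 - 8917) + 14145 = -5247 + 14145 = 8898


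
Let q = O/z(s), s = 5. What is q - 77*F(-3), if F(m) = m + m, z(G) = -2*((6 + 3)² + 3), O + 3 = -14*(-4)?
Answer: 77563/168 ≈ 461.68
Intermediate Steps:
O = 53 (O = -3 - 14*(-4) = -3 + 56 = 53)
z(G) = -168 (z(G) = -2*(9² + 3) = -2*(81 + 3) = -2*84 = -168)
F(m) = 2*m
q = -53/168 (q = 53/(-168) = 53*(-1/168) = -53/168 ≈ -0.31548)
q - 77*F(-3) = -53/168 - 154*(-3) = -53/168 - 77*(-6) = -53/168 + 462 = 77563/168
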